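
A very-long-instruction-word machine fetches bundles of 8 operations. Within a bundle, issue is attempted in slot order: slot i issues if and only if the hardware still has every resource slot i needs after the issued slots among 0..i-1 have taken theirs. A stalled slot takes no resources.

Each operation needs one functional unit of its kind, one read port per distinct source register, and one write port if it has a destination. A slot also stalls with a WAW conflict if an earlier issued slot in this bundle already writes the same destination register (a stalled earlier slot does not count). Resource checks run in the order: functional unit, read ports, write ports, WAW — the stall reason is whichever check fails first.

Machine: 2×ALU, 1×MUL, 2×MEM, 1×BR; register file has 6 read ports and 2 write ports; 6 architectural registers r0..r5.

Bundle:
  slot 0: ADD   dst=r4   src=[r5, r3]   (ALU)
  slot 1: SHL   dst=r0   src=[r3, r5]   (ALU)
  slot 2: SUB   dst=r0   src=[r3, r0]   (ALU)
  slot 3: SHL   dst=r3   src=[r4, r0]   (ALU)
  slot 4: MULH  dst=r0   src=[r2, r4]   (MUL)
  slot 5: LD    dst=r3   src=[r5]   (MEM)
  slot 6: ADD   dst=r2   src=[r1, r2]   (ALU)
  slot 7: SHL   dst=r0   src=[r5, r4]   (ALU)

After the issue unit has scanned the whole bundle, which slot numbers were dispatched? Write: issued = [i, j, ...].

issued = [0, 1]

#0 ALU src=r5,r3 dispatched  <A:1 Mu:1 Ld:2 B:1 rd:4 wr:1>
#1 ALU src=r3,r5 dispatched  <A:0 Mu:1 Ld:2 B:1 rd:2 wr:0>
#2 ALU src=r3,r0 held:FU  <A:0 Mu:1 Ld:2 B:1 rd:2 wr:0>
#3 ALU src=r4,r0 held:FU  <A:0 Mu:1 Ld:2 B:1 rd:2 wr:0>
#4 MUL src=r2,r4 held:WR_PORT  <A:0 Mu:1 Ld:2 B:1 rd:2 wr:0>
#5 MEM src=r5 held:WR_PORT  <A:0 Mu:1 Ld:2 B:1 rd:2 wr:0>
#6 ALU src=r1,r2 held:FU  <A:0 Mu:1 Ld:2 B:1 rd:2 wr:0>
#7 ALU src=r5,r4 held:FU  <A:0 Mu:1 Ld:2 B:1 rd:2 wr:0>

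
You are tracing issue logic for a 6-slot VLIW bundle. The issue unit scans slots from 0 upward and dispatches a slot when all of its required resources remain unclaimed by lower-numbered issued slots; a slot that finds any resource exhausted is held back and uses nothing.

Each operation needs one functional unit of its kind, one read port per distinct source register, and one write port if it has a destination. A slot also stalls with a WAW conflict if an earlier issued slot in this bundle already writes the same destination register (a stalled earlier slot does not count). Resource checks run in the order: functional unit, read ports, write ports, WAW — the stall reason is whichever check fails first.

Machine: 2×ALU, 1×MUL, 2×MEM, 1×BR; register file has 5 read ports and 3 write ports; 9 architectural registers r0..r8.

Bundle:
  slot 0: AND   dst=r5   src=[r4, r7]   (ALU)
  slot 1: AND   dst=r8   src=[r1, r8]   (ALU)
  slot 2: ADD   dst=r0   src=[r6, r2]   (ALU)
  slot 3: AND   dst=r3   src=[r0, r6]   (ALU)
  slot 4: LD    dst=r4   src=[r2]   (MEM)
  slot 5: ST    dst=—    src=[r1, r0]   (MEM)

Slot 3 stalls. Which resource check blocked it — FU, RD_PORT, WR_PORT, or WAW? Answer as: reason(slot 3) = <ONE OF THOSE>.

slot 0 (ALU): ISSUE — free A1,Mu1,Ld2,B1 rp3 wp2
slot 1 (ALU): ISSUE — free A0,Mu1,Ld2,B1 rp1 wp1
slot 2 (ALU): stall FU — free A0,Mu1,Ld2,B1 rp1 wp1
slot 3 (ALU): stall FU — free A0,Mu1,Ld2,B1 rp1 wp1
slot 4 (MEM): ISSUE — free A0,Mu1,Ld1,B1 rp0 wp0
slot 5 (MEM): stall RD_PORT — free A0,Mu1,Ld1,B1 rp0 wp0

reason(slot 3) = FU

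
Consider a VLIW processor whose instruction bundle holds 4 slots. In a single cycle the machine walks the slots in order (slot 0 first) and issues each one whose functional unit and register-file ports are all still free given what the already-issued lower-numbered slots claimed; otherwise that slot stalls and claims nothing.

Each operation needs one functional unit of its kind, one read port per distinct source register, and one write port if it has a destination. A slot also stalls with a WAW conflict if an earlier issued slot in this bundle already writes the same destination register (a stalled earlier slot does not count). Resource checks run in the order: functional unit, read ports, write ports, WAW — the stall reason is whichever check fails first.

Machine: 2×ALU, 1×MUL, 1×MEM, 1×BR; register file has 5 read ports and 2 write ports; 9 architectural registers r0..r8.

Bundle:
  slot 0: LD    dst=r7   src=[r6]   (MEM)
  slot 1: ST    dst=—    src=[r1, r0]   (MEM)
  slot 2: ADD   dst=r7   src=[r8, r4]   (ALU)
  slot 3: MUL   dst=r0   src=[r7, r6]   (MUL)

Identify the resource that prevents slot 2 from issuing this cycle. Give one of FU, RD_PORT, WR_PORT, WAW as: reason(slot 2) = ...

reason(slot 2) = WAW

[0] MEM needs rd=1 wr=1: ok; after: ALU=2 MUL=1 MEM=0 BR=1, R=4, W=1
[1] MEM needs rd=2 wr=0: FU; after: ALU=2 MUL=1 MEM=0 BR=1, R=4, W=1
[2] ALU needs rd=2 wr=1: WAW; after: ALU=2 MUL=1 MEM=0 BR=1, R=4, W=1
[3] MUL needs rd=2 wr=1: ok; after: ALU=2 MUL=0 MEM=0 BR=1, R=2, W=0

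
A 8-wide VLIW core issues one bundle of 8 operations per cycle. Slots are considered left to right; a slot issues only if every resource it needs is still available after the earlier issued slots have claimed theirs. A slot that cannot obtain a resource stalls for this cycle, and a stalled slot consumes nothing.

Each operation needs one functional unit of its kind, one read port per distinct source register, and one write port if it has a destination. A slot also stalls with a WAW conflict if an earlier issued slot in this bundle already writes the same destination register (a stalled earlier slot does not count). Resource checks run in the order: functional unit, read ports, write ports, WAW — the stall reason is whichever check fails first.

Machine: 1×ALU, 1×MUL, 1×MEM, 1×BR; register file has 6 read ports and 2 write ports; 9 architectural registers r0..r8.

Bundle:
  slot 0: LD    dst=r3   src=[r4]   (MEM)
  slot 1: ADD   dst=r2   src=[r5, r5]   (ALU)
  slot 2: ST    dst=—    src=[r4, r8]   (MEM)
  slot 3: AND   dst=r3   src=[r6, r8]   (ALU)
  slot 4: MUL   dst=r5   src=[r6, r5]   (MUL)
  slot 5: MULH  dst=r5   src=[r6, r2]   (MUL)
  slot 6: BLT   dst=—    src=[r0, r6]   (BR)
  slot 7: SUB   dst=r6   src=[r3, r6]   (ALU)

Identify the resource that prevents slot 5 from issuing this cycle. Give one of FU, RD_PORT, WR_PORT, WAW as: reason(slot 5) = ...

slot 0 (MEM): ISSUE — free A1,Mu1,Ld0,B1 rp5 wp1
slot 1 (ALU): ISSUE — free A0,Mu1,Ld0,B1 rp4 wp0
slot 2 (MEM): stall FU — free A0,Mu1,Ld0,B1 rp4 wp0
slot 3 (ALU): stall FU — free A0,Mu1,Ld0,B1 rp4 wp0
slot 4 (MUL): stall WR_PORT — free A0,Mu1,Ld0,B1 rp4 wp0
slot 5 (MUL): stall WR_PORT — free A0,Mu1,Ld0,B1 rp4 wp0
slot 6 (BR): ISSUE — free A0,Mu1,Ld0,B0 rp2 wp0
slot 7 (ALU): stall FU — free A0,Mu1,Ld0,B0 rp2 wp0

reason(slot 5) = WR_PORT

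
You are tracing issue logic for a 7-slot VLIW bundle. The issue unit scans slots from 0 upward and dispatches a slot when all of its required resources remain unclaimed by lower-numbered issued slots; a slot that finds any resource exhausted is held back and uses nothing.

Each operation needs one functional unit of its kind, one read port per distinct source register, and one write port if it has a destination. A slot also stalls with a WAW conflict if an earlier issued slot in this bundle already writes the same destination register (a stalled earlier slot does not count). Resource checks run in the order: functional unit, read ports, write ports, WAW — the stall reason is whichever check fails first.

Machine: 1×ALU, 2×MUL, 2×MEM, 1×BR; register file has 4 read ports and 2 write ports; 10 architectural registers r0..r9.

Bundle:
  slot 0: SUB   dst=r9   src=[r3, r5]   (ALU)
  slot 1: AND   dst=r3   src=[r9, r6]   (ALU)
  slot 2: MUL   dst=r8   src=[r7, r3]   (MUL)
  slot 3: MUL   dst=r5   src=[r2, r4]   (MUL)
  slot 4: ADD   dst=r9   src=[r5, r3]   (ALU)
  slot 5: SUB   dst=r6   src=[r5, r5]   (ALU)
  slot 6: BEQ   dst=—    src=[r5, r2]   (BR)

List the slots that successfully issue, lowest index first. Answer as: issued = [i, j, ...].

slot 0 (ALU): ISSUE — free A0,Mu2,Ld2,B1 rp2 wp1
slot 1 (ALU): stall FU — free A0,Mu2,Ld2,B1 rp2 wp1
slot 2 (MUL): ISSUE — free A0,Mu1,Ld2,B1 rp0 wp0
slot 3 (MUL): stall RD_PORT — free A0,Mu1,Ld2,B1 rp0 wp0
slot 4 (ALU): stall FU — free A0,Mu1,Ld2,B1 rp0 wp0
slot 5 (ALU): stall FU — free A0,Mu1,Ld2,B1 rp0 wp0
slot 6 (BR): stall RD_PORT — free A0,Mu1,Ld2,B1 rp0 wp0

issued = [0, 2]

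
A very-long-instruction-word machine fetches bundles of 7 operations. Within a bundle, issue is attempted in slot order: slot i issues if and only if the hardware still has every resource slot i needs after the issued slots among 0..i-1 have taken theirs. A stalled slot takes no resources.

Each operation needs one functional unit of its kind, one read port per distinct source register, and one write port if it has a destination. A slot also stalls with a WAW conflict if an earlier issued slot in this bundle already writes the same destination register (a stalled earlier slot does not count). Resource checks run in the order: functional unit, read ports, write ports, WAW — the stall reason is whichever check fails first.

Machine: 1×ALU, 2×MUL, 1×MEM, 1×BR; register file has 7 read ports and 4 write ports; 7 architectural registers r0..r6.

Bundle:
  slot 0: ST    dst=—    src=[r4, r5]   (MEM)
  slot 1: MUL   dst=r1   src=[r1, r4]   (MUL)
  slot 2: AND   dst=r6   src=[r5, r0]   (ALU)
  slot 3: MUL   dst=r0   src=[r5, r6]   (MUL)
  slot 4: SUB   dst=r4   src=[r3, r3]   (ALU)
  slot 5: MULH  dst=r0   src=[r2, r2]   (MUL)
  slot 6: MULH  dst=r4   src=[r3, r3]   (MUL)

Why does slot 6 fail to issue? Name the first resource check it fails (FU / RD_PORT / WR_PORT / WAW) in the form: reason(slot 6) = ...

slot 0 (MEM): ISSUE — free A1,Mu2,Ld0,B1 rp5 wp4
slot 1 (MUL): ISSUE — free A1,Mu1,Ld0,B1 rp3 wp3
slot 2 (ALU): ISSUE — free A0,Mu1,Ld0,B1 rp1 wp2
slot 3 (MUL): stall RD_PORT — free A0,Mu1,Ld0,B1 rp1 wp2
slot 4 (ALU): stall FU — free A0,Mu1,Ld0,B1 rp1 wp2
slot 5 (MUL): ISSUE — free A0,Mu0,Ld0,B1 rp0 wp1
slot 6 (MUL): stall FU — free A0,Mu0,Ld0,B1 rp0 wp1

reason(slot 6) = FU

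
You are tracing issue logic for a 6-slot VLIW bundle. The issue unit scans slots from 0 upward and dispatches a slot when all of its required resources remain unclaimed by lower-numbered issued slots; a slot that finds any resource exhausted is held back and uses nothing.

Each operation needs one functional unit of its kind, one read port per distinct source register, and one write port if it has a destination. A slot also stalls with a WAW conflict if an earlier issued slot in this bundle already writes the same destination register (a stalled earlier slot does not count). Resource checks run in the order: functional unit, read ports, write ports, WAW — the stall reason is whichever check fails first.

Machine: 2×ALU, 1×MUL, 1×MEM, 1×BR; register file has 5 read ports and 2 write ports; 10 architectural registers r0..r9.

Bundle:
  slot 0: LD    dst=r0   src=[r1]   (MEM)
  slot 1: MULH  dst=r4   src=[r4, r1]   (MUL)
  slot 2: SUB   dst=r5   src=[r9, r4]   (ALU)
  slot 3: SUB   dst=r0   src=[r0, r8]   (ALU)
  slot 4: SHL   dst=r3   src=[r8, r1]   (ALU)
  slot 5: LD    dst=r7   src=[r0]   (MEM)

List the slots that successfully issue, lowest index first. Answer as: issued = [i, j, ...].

issued = [0, 1]

[0] MEM needs rd=1 wr=1: ok; after: ALU=2 MUL=1 MEM=0 BR=1, R=4, W=1
[1] MUL needs rd=2 wr=1: ok; after: ALU=2 MUL=0 MEM=0 BR=1, R=2, W=0
[2] ALU needs rd=2 wr=1: WR_PORT; after: ALU=2 MUL=0 MEM=0 BR=1, R=2, W=0
[3] ALU needs rd=2 wr=1: WR_PORT; after: ALU=2 MUL=0 MEM=0 BR=1, R=2, W=0
[4] ALU needs rd=2 wr=1: WR_PORT; after: ALU=2 MUL=0 MEM=0 BR=1, R=2, W=0
[5] MEM needs rd=1 wr=1: FU; after: ALU=2 MUL=0 MEM=0 BR=1, R=2, W=0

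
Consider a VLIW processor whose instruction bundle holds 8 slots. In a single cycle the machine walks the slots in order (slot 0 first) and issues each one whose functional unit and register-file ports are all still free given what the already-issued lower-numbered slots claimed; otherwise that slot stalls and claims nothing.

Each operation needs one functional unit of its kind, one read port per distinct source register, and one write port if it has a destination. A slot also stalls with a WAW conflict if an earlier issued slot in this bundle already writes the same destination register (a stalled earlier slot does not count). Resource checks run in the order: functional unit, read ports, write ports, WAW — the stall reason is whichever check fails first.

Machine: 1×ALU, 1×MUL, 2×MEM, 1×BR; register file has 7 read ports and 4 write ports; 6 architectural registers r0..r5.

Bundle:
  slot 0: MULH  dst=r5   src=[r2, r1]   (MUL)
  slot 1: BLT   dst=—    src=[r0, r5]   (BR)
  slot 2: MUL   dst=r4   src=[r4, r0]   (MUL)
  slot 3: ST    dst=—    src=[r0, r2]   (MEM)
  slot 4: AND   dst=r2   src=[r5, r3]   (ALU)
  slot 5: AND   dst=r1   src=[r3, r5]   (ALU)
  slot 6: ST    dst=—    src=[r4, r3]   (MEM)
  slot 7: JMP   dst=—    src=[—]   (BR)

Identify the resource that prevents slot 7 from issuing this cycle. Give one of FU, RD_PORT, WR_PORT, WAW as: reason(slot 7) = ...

(0) want 1×MUL +2rd +1wr — yes → AL1|MU0|ME2|BR1|rd5|wr3
(1) want 1×BR +2rd +0wr — yes → AL1|MU0|ME2|BR0|rd3|wr3
(2) want 1×MUL +2rd +1wr — FU → AL1|MU0|ME2|BR0|rd3|wr3
(3) want 1×MEM +2rd +0wr — yes → AL1|MU0|ME1|BR0|rd1|wr3
(4) want 1×ALU +2rd +1wr — RD_PORT → AL1|MU0|ME1|BR0|rd1|wr3
(5) want 1×ALU +2rd +1wr — RD_PORT → AL1|MU0|ME1|BR0|rd1|wr3
(6) want 1×MEM +2rd +0wr — RD_PORT → AL1|MU0|ME1|BR0|rd1|wr3
(7) want 1×BR +0rd +0wr — FU → AL1|MU0|ME1|BR0|rd1|wr3

reason(slot 7) = FU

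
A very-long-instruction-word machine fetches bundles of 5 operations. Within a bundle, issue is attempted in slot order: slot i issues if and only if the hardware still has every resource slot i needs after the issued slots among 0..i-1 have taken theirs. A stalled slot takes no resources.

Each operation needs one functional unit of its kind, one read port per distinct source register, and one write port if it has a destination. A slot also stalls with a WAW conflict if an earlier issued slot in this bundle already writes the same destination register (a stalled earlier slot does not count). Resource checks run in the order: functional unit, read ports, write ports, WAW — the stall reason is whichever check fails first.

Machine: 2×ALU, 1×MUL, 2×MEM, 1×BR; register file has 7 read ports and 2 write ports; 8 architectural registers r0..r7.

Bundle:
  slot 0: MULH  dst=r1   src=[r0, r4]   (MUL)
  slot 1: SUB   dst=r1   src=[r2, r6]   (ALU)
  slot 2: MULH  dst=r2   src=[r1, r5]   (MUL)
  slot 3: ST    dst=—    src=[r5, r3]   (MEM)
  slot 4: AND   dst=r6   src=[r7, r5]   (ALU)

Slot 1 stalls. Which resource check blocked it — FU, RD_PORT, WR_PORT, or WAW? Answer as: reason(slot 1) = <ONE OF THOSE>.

reason(slot 1) = WAW

  0. MUL→r1 ⇒ go  {2A/0Mu/2Ld/1B | 5r 1w}
  1. ALU→r1 ⇒ no(WAW)  {2A/0Mu/2Ld/1B | 5r 1w}
  2. MUL→r2 ⇒ no(FU)  {2A/0Mu/2Ld/1B | 5r 1w}
  3. MEM ⇒ go  {2A/0Mu/1Ld/1B | 3r 1w}
  4. ALU→r6 ⇒ go  {1A/0Mu/1Ld/1B | 1r 0w}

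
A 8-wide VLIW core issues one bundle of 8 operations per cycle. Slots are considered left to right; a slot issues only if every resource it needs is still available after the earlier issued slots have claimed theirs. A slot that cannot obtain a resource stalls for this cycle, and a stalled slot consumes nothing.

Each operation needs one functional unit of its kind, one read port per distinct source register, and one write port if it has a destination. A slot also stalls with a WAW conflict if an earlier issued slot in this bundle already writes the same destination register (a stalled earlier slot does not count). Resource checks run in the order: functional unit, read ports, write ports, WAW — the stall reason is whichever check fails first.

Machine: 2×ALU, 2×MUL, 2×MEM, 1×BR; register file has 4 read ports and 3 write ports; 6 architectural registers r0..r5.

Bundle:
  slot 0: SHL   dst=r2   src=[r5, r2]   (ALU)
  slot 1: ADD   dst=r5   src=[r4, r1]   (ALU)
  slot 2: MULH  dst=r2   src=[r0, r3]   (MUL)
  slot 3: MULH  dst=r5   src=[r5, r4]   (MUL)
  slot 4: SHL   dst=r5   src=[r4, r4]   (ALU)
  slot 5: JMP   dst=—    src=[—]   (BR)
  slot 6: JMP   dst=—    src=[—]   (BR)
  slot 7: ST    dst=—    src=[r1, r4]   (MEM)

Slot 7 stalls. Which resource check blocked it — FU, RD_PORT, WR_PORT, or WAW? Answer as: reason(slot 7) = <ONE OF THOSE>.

[0] ALU needs rd=2 wr=1: ok; after: ALU=1 MUL=2 MEM=2 BR=1, R=2, W=2
[1] ALU needs rd=2 wr=1: ok; after: ALU=0 MUL=2 MEM=2 BR=1, R=0, W=1
[2] MUL needs rd=2 wr=1: RD_PORT; after: ALU=0 MUL=2 MEM=2 BR=1, R=0, W=1
[3] MUL needs rd=2 wr=1: RD_PORT; after: ALU=0 MUL=2 MEM=2 BR=1, R=0, W=1
[4] ALU needs rd=1 wr=1: FU; after: ALU=0 MUL=2 MEM=2 BR=1, R=0, W=1
[5] BR needs rd=0 wr=0: ok; after: ALU=0 MUL=2 MEM=2 BR=0, R=0, W=1
[6] BR needs rd=0 wr=0: FU; after: ALU=0 MUL=2 MEM=2 BR=0, R=0, W=1
[7] MEM needs rd=2 wr=0: RD_PORT; after: ALU=0 MUL=2 MEM=2 BR=0, R=0, W=1

reason(slot 7) = RD_PORT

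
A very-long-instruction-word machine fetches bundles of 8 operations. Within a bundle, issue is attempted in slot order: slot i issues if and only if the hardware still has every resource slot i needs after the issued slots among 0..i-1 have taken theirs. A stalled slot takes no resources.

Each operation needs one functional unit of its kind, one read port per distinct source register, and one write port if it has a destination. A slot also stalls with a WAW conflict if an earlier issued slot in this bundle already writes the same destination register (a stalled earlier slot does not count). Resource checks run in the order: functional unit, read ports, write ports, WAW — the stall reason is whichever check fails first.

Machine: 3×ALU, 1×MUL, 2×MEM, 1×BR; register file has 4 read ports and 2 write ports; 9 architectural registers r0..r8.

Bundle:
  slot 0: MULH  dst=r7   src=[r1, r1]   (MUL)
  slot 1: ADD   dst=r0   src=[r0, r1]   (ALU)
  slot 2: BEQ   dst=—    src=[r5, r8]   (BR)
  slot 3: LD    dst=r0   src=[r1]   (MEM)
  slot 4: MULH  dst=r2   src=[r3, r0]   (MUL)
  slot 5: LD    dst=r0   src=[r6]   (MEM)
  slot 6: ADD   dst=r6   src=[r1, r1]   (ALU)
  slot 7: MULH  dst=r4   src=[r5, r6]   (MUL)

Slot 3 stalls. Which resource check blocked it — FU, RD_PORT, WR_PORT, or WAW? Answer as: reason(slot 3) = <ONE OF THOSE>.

reason(slot 3) = WR_PORT

slot 0 (MUL): ISSUE — free A3,Mu0,Ld2,B1 rp3 wp1
slot 1 (ALU): ISSUE — free A2,Mu0,Ld2,B1 rp1 wp0
slot 2 (BR): stall RD_PORT — free A2,Mu0,Ld2,B1 rp1 wp0
slot 3 (MEM): stall WR_PORT — free A2,Mu0,Ld2,B1 rp1 wp0
slot 4 (MUL): stall FU — free A2,Mu0,Ld2,B1 rp1 wp0
slot 5 (MEM): stall WR_PORT — free A2,Mu0,Ld2,B1 rp1 wp0
slot 6 (ALU): stall WR_PORT — free A2,Mu0,Ld2,B1 rp1 wp0
slot 7 (MUL): stall FU — free A2,Mu0,Ld2,B1 rp1 wp0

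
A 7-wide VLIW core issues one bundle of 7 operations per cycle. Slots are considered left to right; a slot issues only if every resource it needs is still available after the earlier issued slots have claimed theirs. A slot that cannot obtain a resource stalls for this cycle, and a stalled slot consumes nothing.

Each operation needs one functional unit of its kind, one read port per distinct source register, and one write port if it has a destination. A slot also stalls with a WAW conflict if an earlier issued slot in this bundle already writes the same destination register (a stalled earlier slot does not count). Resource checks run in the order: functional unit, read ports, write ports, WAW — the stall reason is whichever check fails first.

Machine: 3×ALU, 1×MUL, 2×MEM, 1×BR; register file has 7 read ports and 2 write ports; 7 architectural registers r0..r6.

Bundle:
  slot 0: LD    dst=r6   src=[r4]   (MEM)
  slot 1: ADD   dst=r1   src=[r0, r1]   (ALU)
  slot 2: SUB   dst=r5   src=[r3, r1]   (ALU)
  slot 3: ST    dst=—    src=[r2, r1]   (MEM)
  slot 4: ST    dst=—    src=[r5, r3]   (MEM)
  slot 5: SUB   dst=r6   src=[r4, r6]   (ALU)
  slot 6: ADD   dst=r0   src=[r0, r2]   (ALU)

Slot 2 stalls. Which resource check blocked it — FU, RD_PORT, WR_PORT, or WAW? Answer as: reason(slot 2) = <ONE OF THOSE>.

slot 0 (MEM): ISSUE — free A3,Mu1,Ld1,B1 rp6 wp1
slot 1 (ALU): ISSUE — free A2,Mu1,Ld1,B1 rp4 wp0
slot 2 (ALU): stall WR_PORT — free A2,Mu1,Ld1,B1 rp4 wp0
slot 3 (MEM): ISSUE — free A2,Mu1,Ld0,B1 rp2 wp0
slot 4 (MEM): stall FU — free A2,Mu1,Ld0,B1 rp2 wp0
slot 5 (ALU): stall WR_PORT — free A2,Mu1,Ld0,B1 rp2 wp0
slot 6 (ALU): stall WR_PORT — free A2,Mu1,Ld0,B1 rp2 wp0

reason(slot 2) = WR_PORT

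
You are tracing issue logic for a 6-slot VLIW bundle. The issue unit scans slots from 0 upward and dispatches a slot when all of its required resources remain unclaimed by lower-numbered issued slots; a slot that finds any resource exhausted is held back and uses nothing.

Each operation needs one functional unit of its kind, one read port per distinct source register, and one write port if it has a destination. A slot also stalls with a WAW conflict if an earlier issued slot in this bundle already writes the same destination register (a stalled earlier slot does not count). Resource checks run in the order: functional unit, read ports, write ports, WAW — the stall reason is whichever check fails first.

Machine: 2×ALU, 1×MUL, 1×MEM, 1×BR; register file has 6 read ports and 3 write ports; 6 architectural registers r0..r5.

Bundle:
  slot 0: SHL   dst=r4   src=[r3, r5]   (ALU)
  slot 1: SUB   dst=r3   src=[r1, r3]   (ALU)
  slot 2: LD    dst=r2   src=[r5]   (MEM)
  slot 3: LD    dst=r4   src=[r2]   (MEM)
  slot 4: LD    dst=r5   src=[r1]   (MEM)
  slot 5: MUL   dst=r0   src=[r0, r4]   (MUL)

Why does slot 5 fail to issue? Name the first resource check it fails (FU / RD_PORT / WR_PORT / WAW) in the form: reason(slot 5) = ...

reason(slot 5) = RD_PORT

(0) want 1×ALU +2rd +1wr — yes → AL1|MU1|ME1|BR1|rd4|wr2
(1) want 1×ALU +2rd +1wr — yes → AL0|MU1|ME1|BR1|rd2|wr1
(2) want 1×MEM +1rd +1wr — yes → AL0|MU1|ME0|BR1|rd1|wr0
(3) want 1×MEM +1rd +1wr — FU → AL0|MU1|ME0|BR1|rd1|wr0
(4) want 1×MEM +1rd +1wr — FU → AL0|MU1|ME0|BR1|rd1|wr0
(5) want 1×MUL +2rd +1wr — RD_PORT → AL0|MU1|ME0|BR1|rd1|wr0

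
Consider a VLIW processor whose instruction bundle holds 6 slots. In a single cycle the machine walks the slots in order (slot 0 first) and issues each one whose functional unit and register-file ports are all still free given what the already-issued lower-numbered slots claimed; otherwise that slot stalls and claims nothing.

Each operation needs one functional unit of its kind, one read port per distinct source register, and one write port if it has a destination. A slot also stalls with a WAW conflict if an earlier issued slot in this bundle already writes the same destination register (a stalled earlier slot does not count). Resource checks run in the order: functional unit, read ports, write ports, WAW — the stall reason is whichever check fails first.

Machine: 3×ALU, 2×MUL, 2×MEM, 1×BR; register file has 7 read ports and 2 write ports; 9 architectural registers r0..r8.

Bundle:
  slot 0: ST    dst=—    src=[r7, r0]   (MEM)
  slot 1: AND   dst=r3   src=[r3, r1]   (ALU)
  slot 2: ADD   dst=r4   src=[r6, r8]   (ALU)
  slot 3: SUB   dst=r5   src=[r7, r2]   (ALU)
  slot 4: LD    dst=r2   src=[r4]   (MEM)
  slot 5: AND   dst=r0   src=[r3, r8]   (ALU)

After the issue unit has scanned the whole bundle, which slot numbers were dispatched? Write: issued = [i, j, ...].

issued = [0, 1, 2]

#0 MEM src=r7,r0 dispatched  <A:3 Mu:2 Ld:1 B:1 rd:5 wr:2>
#1 ALU src=r3,r1 dispatched  <A:2 Mu:2 Ld:1 B:1 rd:3 wr:1>
#2 ALU src=r6,r8 dispatched  <A:1 Mu:2 Ld:1 B:1 rd:1 wr:0>
#3 ALU src=r7,r2 held:RD_PORT  <A:1 Mu:2 Ld:1 B:1 rd:1 wr:0>
#4 MEM src=r4 held:WR_PORT  <A:1 Mu:2 Ld:1 B:1 rd:1 wr:0>
#5 ALU src=r3,r8 held:RD_PORT  <A:1 Mu:2 Ld:1 B:1 rd:1 wr:0>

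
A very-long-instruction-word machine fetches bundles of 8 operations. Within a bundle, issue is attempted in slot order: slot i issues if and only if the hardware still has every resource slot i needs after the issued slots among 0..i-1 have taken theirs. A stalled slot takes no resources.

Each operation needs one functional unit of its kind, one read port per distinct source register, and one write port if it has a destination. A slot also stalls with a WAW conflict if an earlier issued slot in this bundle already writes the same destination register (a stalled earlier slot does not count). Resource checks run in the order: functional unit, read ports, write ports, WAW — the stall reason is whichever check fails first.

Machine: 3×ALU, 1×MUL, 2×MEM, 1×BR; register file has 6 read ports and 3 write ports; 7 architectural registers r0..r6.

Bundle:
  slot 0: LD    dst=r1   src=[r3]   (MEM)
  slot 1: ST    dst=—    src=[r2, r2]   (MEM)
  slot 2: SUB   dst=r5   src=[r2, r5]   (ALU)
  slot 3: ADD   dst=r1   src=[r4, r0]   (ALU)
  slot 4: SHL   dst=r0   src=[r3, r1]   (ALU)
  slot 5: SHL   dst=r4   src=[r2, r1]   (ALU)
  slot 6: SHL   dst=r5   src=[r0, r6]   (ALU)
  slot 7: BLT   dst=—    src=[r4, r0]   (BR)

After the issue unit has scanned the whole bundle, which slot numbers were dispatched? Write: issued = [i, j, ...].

issued = [0, 1, 2, 4]

  0. MEM→r1 ⇒ go  {3A/1Mu/1Ld/1B | 5r 2w}
  1. MEM ⇒ go  {3A/1Mu/0Ld/1B | 4r 2w}
  2. ALU→r5 ⇒ go  {2A/1Mu/0Ld/1B | 2r 1w}
  3. ALU→r1 ⇒ no(WAW)  {2A/1Mu/0Ld/1B | 2r 1w}
  4. ALU→r0 ⇒ go  {1A/1Mu/0Ld/1B | 0r 0w}
  5. ALU→r4 ⇒ no(RD_PORT)  {1A/1Mu/0Ld/1B | 0r 0w}
  6. ALU→r5 ⇒ no(RD_PORT)  {1A/1Mu/0Ld/1B | 0r 0w}
  7. BR ⇒ no(RD_PORT)  {1A/1Mu/0Ld/1B | 0r 0w}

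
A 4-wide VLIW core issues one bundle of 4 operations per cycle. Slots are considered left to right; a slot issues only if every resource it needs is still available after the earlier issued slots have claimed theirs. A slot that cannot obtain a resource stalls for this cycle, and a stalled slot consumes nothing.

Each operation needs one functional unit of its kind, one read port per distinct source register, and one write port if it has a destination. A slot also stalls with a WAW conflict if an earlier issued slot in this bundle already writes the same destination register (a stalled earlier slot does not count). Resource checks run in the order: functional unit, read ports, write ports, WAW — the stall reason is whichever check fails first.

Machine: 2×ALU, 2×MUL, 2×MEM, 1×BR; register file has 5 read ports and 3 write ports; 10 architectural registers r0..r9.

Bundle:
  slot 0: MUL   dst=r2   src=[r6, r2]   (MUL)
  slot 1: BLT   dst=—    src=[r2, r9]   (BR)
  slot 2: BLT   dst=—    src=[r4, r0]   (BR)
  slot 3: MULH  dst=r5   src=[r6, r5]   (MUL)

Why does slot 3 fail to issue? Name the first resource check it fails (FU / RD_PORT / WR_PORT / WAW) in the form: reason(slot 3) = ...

reason(slot 3) = RD_PORT

(0) want 1×MUL +2rd +1wr — yes → AL2|MU1|ME2|BR1|rd3|wr2
(1) want 1×BR +2rd +0wr — yes → AL2|MU1|ME2|BR0|rd1|wr2
(2) want 1×BR +2rd +0wr — FU → AL2|MU1|ME2|BR0|rd1|wr2
(3) want 1×MUL +2rd +1wr — RD_PORT → AL2|MU1|ME2|BR0|rd1|wr2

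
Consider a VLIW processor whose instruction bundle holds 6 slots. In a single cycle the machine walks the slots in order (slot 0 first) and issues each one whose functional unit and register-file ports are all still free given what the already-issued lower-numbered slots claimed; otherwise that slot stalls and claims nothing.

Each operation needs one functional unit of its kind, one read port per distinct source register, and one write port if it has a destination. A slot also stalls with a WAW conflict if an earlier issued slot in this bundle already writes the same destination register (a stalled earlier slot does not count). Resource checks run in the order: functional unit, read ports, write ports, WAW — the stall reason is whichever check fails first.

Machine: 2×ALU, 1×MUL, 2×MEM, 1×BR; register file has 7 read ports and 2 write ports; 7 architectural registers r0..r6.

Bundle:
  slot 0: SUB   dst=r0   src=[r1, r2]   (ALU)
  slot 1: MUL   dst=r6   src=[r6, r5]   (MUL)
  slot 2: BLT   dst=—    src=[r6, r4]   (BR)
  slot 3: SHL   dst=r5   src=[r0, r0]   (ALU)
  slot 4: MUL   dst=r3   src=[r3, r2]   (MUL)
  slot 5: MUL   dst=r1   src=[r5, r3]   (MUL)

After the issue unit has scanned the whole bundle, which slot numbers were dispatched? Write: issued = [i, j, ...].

issued = [0, 1, 2]

slot 0 (ALU): ISSUE — free A1,Mu1,Ld2,B1 rp5 wp1
slot 1 (MUL): ISSUE — free A1,Mu0,Ld2,B1 rp3 wp0
slot 2 (BR): ISSUE — free A1,Mu0,Ld2,B0 rp1 wp0
slot 3 (ALU): stall WR_PORT — free A1,Mu0,Ld2,B0 rp1 wp0
slot 4 (MUL): stall FU — free A1,Mu0,Ld2,B0 rp1 wp0
slot 5 (MUL): stall FU — free A1,Mu0,Ld2,B0 rp1 wp0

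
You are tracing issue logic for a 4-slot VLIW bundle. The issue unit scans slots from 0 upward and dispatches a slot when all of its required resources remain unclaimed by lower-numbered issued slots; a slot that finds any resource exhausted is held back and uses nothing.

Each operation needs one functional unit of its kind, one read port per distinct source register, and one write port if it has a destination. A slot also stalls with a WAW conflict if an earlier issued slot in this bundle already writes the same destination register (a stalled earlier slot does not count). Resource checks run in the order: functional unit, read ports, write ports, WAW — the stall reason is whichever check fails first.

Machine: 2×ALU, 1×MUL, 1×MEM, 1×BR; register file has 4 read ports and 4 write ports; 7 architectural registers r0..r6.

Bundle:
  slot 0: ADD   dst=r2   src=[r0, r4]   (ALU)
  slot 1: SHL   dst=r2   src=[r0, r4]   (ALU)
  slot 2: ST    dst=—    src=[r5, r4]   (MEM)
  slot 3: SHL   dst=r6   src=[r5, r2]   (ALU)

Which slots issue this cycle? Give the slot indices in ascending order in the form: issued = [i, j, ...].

issued = [0, 2]

[0] ALU needs rd=2 wr=1: ok; after: ALU=1 MUL=1 MEM=1 BR=1, R=2, W=3
[1] ALU needs rd=2 wr=1: WAW; after: ALU=1 MUL=1 MEM=1 BR=1, R=2, W=3
[2] MEM needs rd=2 wr=0: ok; after: ALU=1 MUL=1 MEM=0 BR=1, R=0, W=3
[3] ALU needs rd=2 wr=1: RD_PORT; after: ALU=1 MUL=1 MEM=0 BR=1, R=0, W=3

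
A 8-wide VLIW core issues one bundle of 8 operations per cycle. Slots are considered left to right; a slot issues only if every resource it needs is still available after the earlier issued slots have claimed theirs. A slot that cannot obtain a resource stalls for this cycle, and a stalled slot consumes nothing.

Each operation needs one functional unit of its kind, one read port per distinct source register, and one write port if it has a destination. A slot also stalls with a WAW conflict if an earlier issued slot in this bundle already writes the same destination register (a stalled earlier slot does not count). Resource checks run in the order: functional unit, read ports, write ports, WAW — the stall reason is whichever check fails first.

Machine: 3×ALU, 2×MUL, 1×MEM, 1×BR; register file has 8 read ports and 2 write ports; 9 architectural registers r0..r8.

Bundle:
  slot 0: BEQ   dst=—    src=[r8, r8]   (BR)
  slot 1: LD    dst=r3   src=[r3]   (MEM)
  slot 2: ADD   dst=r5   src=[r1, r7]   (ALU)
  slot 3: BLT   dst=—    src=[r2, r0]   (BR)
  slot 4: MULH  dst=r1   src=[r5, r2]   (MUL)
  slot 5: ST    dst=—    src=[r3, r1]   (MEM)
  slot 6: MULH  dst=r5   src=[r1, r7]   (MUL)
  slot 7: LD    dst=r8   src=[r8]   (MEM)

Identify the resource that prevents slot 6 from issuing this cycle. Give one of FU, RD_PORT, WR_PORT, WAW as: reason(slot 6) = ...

(0) want 1×BR +1rd +0wr — yes → AL3|MU2|ME1|BR0|rd7|wr2
(1) want 1×MEM +1rd +1wr — yes → AL3|MU2|ME0|BR0|rd6|wr1
(2) want 1×ALU +2rd +1wr — yes → AL2|MU2|ME0|BR0|rd4|wr0
(3) want 1×BR +2rd +0wr — FU → AL2|MU2|ME0|BR0|rd4|wr0
(4) want 1×MUL +2rd +1wr — WR_PORT → AL2|MU2|ME0|BR0|rd4|wr0
(5) want 1×MEM +2rd +0wr — FU → AL2|MU2|ME0|BR0|rd4|wr0
(6) want 1×MUL +2rd +1wr — WR_PORT → AL2|MU2|ME0|BR0|rd4|wr0
(7) want 1×MEM +1rd +1wr — FU → AL2|MU2|ME0|BR0|rd4|wr0

reason(slot 6) = WR_PORT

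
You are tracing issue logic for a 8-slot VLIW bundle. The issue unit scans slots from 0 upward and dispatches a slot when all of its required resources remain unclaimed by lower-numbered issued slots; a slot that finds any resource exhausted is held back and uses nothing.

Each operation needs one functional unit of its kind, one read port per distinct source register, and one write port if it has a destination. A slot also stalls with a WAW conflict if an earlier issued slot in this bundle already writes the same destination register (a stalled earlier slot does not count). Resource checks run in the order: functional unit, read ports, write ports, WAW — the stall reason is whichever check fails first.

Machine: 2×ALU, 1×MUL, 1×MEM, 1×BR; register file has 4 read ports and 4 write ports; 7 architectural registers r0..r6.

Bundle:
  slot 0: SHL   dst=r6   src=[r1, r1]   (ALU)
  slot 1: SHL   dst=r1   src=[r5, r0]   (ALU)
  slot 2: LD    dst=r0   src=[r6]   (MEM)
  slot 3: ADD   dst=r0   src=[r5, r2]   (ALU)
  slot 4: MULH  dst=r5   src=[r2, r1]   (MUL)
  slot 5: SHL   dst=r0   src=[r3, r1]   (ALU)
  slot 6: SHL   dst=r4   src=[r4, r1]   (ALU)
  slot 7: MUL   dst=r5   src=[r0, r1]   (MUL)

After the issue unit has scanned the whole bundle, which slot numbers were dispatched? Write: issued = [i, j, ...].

(0) want 1×ALU +1rd +1wr — yes → AL1|MU1|ME1|BR1|rd3|wr3
(1) want 1×ALU +2rd +1wr — yes → AL0|MU1|ME1|BR1|rd1|wr2
(2) want 1×MEM +1rd +1wr — yes → AL0|MU1|ME0|BR1|rd0|wr1
(3) want 1×ALU +2rd +1wr — FU → AL0|MU1|ME0|BR1|rd0|wr1
(4) want 1×MUL +2rd +1wr — RD_PORT → AL0|MU1|ME0|BR1|rd0|wr1
(5) want 1×ALU +2rd +1wr — FU → AL0|MU1|ME0|BR1|rd0|wr1
(6) want 1×ALU +2rd +1wr — FU → AL0|MU1|ME0|BR1|rd0|wr1
(7) want 1×MUL +2rd +1wr — RD_PORT → AL0|MU1|ME0|BR1|rd0|wr1

issued = [0, 1, 2]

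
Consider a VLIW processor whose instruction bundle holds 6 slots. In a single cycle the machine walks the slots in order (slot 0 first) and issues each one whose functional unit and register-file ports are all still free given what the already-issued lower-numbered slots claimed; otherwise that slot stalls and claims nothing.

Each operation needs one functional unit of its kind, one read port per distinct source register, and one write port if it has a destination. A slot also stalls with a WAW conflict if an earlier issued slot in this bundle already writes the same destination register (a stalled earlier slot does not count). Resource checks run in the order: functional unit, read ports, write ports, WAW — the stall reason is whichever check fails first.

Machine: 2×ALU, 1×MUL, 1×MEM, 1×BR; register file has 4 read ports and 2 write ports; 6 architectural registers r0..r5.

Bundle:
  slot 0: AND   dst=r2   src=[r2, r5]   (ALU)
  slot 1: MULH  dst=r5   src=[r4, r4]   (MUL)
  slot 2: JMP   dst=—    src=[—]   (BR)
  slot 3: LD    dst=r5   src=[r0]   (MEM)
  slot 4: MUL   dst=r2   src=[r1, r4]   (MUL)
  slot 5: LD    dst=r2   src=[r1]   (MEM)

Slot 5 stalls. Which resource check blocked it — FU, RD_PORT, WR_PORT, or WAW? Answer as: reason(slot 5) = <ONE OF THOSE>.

  0. ALU→r2 ⇒ go  {1A/1Mu/1Ld/1B | 2r 1w}
  1. MUL→r5 ⇒ go  {1A/0Mu/1Ld/1B | 1r 0w}
  2. BR ⇒ go  {1A/0Mu/1Ld/0B | 1r 0w}
  3. MEM→r5 ⇒ no(WR_PORT)  {1A/0Mu/1Ld/0B | 1r 0w}
  4. MUL→r2 ⇒ no(FU)  {1A/0Mu/1Ld/0B | 1r 0w}
  5. MEM→r2 ⇒ no(WR_PORT)  {1A/0Mu/1Ld/0B | 1r 0w}

reason(slot 5) = WR_PORT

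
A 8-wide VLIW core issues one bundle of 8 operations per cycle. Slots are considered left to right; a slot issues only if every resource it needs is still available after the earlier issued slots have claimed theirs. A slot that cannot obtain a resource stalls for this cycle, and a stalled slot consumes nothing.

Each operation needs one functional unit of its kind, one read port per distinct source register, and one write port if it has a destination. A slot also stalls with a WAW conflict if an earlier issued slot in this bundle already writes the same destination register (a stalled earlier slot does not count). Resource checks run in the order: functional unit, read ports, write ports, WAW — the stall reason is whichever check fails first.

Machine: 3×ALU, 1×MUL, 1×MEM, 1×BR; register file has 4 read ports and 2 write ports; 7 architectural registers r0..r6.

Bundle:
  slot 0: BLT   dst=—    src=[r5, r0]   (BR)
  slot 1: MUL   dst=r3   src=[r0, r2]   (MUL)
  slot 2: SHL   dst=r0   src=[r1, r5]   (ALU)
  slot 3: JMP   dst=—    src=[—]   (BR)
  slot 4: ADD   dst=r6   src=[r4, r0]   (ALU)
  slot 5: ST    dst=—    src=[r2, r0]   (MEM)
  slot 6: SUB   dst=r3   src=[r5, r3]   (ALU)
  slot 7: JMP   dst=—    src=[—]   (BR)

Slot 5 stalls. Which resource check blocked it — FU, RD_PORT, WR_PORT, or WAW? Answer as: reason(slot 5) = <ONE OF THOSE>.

reason(slot 5) = RD_PORT

  0. BR ⇒ go  {3A/1Mu/1Ld/0B | 2r 2w}
  1. MUL→r3 ⇒ go  {3A/0Mu/1Ld/0B | 0r 1w}
  2. ALU→r0 ⇒ no(RD_PORT)  {3A/0Mu/1Ld/0B | 0r 1w}
  3. BR ⇒ no(FU)  {3A/0Mu/1Ld/0B | 0r 1w}
  4. ALU→r6 ⇒ no(RD_PORT)  {3A/0Mu/1Ld/0B | 0r 1w}
  5. MEM ⇒ no(RD_PORT)  {3A/0Mu/1Ld/0B | 0r 1w}
  6. ALU→r3 ⇒ no(RD_PORT)  {3A/0Mu/1Ld/0B | 0r 1w}
  7. BR ⇒ no(FU)  {3A/0Mu/1Ld/0B | 0r 1w}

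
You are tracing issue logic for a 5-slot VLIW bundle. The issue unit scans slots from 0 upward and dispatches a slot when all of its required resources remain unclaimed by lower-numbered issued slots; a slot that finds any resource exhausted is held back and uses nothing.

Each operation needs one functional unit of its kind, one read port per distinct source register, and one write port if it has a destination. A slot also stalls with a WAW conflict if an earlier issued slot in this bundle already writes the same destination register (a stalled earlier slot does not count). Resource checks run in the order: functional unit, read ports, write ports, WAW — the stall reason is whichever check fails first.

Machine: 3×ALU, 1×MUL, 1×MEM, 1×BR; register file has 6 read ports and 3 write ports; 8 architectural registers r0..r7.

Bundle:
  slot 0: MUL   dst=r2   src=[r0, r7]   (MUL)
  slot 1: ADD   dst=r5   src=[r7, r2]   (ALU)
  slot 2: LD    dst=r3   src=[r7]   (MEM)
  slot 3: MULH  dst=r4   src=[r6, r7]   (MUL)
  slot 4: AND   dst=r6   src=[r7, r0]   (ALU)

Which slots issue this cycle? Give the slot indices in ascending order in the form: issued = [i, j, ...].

issued = [0, 1, 2]

[0] MUL needs rd=2 wr=1: ok; after: ALU=3 MUL=0 MEM=1 BR=1, R=4, W=2
[1] ALU needs rd=2 wr=1: ok; after: ALU=2 MUL=0 MEM=1 BR=1, R=2, W=1
[2] MEM needs rd=1 wr=1: ok; after: ALU=2 MUL=0 MEM=0 BR=1, R=1, W=0
[3] MUL needs rd=2 wr=1: FU; after: ALU=2 MUL=0 MEM=0 BR=1, R=1, W=0
[4] ALU needs rd=2 wr=1: RD_PORT; after: ALU=2 MUL=0 MEM=0 BR=1, R=1, W=0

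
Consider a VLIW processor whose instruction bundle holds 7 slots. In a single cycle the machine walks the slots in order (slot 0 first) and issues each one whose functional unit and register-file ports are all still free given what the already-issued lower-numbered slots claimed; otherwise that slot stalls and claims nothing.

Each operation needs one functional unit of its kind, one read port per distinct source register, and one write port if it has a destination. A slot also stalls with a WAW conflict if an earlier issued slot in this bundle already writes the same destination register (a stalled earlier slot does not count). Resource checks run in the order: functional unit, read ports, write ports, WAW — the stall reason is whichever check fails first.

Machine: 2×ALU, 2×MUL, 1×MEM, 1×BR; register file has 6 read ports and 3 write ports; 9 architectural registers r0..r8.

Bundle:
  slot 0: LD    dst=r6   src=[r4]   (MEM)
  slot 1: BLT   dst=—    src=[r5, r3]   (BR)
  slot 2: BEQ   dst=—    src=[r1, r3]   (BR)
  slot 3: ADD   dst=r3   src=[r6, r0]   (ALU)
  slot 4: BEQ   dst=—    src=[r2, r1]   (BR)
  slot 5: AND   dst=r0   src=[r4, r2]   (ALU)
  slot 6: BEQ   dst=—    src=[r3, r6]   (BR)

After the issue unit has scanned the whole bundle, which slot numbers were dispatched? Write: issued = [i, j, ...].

slot 0 (MEM): ISSUE — free A2,Mu2,Ld0,B1 rp5 wp2
slot 1 (BR): ISSUE — free A2,Mu2,Ld0,B0 rp3 wp2
slot 2 (BR): stall FU — free A2,Mu2,Ld0,B0 rp3 wp2
slot 3 (ALU): ISSUE — free A1,Mu2,Ld0,B0 rp1 wp1
slot 4 (BR): stall FU — free A1,Mu2,Ld0,B0 rp1 wp1
slot 5 (ALU): stall RD_PORT — free A1,Mu2,Ld0,B0 rp1 wp1
slot 6 (BR): stall FU — free A1,Mu2,Ld0,B0 rp1 wp1

issued = [0, 1, 3]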